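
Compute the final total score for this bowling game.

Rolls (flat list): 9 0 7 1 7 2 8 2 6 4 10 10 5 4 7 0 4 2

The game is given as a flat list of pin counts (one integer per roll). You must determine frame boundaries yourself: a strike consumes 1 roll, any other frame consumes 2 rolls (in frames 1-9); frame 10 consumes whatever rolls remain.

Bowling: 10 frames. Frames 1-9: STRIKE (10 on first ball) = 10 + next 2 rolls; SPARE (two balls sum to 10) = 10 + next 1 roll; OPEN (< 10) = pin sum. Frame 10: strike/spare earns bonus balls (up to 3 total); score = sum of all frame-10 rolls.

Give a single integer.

Frame 1: OPEN (9+0=9). Cumulative: 9
Frame 2: OPEN (7+1=8). Cumulative: 17
Frame 3: OPEN (7+2=9). Cumulative: 26
Frame 4: SPARE (8+2=10). 10 + next roll (6) = 16. Cumulative: 42
Frame 5: SPARE (6+4=10). 10 + next roll (10) = 20. Cumulative: 62
Frame 6: STRIKE. 10 + next two rolls (10+5) = 25. Cumulative: 87
Frame 7: STRIKE. 10 + next two rolls (5+4) = 19. Cumulative: 106
Frame 8: OPEN (5+4=9). Cumulative: 115
Frame 9: OPEN (7+0=7). Cumulative: 122
Frame 10: OPEN. Sum of all frame-10 rolls (4+2) = 6. Cumulative: 128

Answer: 128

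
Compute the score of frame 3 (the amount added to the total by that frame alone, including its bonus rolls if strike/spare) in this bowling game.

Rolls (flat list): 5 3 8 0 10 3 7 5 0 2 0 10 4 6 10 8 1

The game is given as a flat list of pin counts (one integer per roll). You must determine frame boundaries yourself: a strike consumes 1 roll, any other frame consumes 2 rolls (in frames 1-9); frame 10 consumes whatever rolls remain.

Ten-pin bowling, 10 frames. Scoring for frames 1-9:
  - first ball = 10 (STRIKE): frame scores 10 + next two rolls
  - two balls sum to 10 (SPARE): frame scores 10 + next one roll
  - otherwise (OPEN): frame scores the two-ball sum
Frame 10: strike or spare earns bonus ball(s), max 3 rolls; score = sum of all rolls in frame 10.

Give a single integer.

Answer: 20

Derivation:
Frame 1: OPEN (5+3=8). Cumulative: 8
Frame 2: OPEN (8+0=8). Cumulative: 16
Frame 3: STRIKE. 10 + next two rolls (3+7) = 20. Cumulative: 36
Frame 4: SPARE (3+7=10). 10 + next roll (5) = 15. Cumulative: 51
Frame 5: OPEN (5+0=5). Cumulative: 56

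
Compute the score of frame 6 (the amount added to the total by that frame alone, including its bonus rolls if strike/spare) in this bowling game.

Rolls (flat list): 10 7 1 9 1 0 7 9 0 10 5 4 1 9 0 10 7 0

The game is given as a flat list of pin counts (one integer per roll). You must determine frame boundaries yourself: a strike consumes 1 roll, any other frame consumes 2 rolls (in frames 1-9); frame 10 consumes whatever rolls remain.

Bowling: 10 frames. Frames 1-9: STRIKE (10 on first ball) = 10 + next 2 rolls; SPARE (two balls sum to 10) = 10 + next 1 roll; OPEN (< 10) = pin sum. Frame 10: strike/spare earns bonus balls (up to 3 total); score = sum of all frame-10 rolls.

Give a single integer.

Answer: 19

Derivation:
Frame 1: STRIKE. 10 + next two rolls (7+1) = 18. Cumulative: 18
Frame 2: OPEN (7+1=8). Cumulative: 26
Frame 3: SPARE (9+1=10). 10 + next roll (0) = 10. Cumulative: 36
Frame 4: OPEN (0+7=7). Cumulative: 43
Frame 5: OPEN (9+0=9). Cumulative: 52
Frame 6: STRIKE. 10 + next two rolls (5+4) = 19. Cumulative: 71
Frame 7: OPEN (5+4=9). Cumulative: 80
Frame 8: SPARE (1+9=10). 10 + next roll (0) = 10. Cumulative: 90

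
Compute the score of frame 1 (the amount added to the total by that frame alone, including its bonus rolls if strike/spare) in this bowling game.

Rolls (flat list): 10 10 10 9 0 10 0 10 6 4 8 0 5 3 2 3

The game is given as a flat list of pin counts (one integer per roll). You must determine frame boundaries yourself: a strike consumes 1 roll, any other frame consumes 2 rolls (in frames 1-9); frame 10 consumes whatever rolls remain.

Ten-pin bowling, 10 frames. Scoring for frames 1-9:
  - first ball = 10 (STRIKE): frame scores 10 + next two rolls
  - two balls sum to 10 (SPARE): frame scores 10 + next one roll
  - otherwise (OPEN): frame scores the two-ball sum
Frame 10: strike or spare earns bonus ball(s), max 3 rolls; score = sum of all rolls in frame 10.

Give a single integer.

Frame 1: STRIKE. 10 + next two rolls (10+10) = 30. Cumulative: 30
Frame 2: STRIKE. 10 + next two rolls (10+9) = 29. Cumulative: 59
Frame 3: STRIKE. 10 + next two rolls (9+0) = 19. Cumulative: 78

Answer: 30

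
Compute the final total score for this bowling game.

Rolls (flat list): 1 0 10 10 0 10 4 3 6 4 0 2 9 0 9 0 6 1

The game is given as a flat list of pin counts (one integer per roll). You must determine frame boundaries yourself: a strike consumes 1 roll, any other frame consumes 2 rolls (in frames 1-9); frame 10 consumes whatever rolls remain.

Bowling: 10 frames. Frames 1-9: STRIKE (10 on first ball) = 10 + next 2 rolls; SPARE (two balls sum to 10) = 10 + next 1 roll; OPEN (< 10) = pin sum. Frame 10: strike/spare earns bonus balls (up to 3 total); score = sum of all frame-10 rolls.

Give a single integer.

Answer: 99

Derivation:
Frame 1: OPEN (1+0=1). Cumulative: 1
Frame 2: STRIKE. 10 + next two rolls (10+0) = 20. Cumulative: 21
Frame 3: STRIKE. 10 + next two rolls (0+10) = 20. Cumulative: 41
Frame 4: SPARE (0+10=10). 10 + next roll (4) = 14. Cumulative: 55
Frame 5: OPEN (4+3=7). Cumulative: 62
Frame 6: SPARE (6+4=10). 10 + next roll (0) = 10. Cumulative: 72
Frame 7: OPEN (0+2=2). Cumulative: 74
Frame 8: OPEN (9+0=9). Cumulative: 83
Frame 9: OPEN (9+0=9). Cumulative: 92
Frame 10: OPEN. Sum of all frame-10 rolls (6+1) = 7. Cumulative: 99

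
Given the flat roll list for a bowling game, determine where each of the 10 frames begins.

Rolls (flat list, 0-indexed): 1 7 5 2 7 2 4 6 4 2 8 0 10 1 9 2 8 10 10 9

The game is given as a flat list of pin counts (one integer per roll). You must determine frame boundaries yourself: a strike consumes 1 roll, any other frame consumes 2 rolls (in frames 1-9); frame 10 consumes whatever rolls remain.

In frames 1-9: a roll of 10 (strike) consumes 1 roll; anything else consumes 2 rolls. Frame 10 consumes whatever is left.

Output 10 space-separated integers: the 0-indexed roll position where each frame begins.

Frame 1 starts at roll index 0: rolls=1,7 (sum=8), consumes 2 rolls
Frame 2 starts at roll index 2: rolls=5,2 (sum=7), consumes 2 rolls
Frame 3 starts at roll index 4: rolls=7,2 (sum=9), consumes 2 rolls
Frame 4 starts at roll index 6: rolls=4,6 (sum=10), consumes 2 rolls
Frame 5 starts at roll index 8: rolls=4,2 (sum=6), consumes 2 rolls
Frame 6 starts at roll index 10: rolls=8,0 (sum=8), consumes 2 rolls
Frame 7 starts at roll index 12: roll=10 (strike), consumes 1 roll
Frame 8 starts at roll index 13: rolls=1,9 (sum=10), consumes 2 rolls
Frame 9 starts at roll index 15: rolls=2,8 (sum=10), consumes 2 rolls
Frame 10 starts at roll index 17: 3 remaining rolls

Answer: 0 2 4 6 8 10 12 13 15 17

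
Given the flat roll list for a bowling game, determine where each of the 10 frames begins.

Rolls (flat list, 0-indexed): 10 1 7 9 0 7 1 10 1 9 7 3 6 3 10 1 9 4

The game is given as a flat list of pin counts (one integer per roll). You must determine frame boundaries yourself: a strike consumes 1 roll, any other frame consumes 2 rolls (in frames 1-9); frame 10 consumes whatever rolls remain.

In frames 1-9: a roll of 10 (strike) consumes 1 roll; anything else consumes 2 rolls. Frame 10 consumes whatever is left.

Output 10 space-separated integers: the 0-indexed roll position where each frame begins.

Answer: 0 1 3 5 7 8 10 12 14 15

Derivation:
Frame 1 starts at roll index 0: roll=10 (strike), consumes 1 roll
Frame 2 starts at roll index 1: rolls=1,7 (sum=8), consumes 2 rolls
Frame 3 starts at roll index 3: rolls=9,0 (sum=9), consumes 2 rolls
Frame 4 starts at roll index 5: rolls=7,1 (sum=8), consumes 2 rolls
Frame 5 starts at roll index 7: roll=10 (strike), consumes 1 roll
Frame 6 starts at roll index 8: rolls=1,9 (sum=10), consumes 2 rolls
Frame 7 starts at roll index 10: rolls=7,3 (sum=10), consumes 2 rolls
Frame 8 starts at roll index 12: rolls=6,3 (sum=9), consumes 2 rolls
Frame 9 starts at roll index 14: roll=10 (strike), consumes 1 roll
Frame 10 starts at roll index 15: 3 remaining rolls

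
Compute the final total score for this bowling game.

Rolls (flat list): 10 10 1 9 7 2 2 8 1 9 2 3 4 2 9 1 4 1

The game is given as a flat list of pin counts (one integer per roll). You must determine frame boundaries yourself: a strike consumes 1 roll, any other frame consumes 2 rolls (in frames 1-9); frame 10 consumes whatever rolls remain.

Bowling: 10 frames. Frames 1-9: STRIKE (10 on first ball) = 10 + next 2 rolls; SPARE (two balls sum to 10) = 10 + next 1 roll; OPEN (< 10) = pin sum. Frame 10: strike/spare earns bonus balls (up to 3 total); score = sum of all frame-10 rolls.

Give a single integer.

Answer: 120

Derivation:
Frame 1: STRIKE. 10 + next two rolls (10+1) = 21. Cumulative: 21
Frame 2: STRIKE. 10 + next two rolls (1+9) = 20. Cumulative: 41
Frame 3: SPARE (1+9=10). 10 + next roll (7) = 17. Cumulative: 58
Frame 4: OPEN (7+2=9). Cumulative: 67
Frame 5: SPARE (2+8=10). 10 + next roll (1) = 11. Cumulative: 78
Frame 6: SPARE (1+9=10). 10 + next roll (2) = 12. Cumulative: 90
Frame 7: OPEN (2+3=5). Cumulative: 95
Frame 8: OPEN (4+2=6). Cumulative: 101
Frame 9: SPARE (9+1=10). 10 + next roll (4) = 14. Cumulative: 115
Frame 10: OPEN. Sum of all frame-10 rolls (4+1) = 5. Cumulative: 120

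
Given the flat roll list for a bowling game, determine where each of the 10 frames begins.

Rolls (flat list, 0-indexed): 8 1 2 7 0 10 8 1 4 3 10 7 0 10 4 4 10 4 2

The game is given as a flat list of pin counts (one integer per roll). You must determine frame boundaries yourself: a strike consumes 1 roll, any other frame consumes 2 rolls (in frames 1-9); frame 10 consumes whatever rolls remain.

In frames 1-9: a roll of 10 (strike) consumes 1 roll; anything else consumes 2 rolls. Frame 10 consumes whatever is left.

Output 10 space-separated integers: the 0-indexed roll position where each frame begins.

Answer: 0 2 4 6 8 10 11 13 14 16

Derivation:
Frame 1 starts at roll index 0: rolls=8,1 (sum=9), consumes 2 rolls
Frame 2 starts at roll index 2: rolls=2,7 (sum=9), consumes 2 rolls
Frame 3 starts at roll index 4: rolls=0,10 (sum=10), consumes 2 rolls
Frame 4 starts at roll index 6: rolls=8,1 (sum=9), consumes 2 rolls
Frame 5 starts at roll index 8: rolls=4,3 (sum=7), consumes 2 rolls
Frame 6 starts at roll index 10: roll=10 (strike), consumes 1 roll
Frame 7 starts at roll index 11: rolls=7,0 (sum=7), consumes 2 rolls
Frame 8 starts at roll index 13: roll=10 (strike), consumes 1 roll
Frame 9 starts at roll index 14: rolls=4,4 (sum=8), consumes 2 rolls
Frame 10 starts at roll index 16: 3 remaining rolls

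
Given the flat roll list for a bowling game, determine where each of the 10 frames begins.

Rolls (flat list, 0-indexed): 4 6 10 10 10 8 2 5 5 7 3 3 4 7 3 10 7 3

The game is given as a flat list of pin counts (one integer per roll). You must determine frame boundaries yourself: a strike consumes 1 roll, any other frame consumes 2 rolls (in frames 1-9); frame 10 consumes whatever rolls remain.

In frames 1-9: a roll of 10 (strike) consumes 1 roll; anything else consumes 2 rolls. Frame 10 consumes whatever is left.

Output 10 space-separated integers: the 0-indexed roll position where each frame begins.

Answer: 0 2 3 4 5 7 9 11 13 15

Derivation:
Frame 1 starts at roll index 0: rolls=4,6 (sum=10), consumes 2 rolls
Frame 2 starts at roll index 2: roll=10 (strike), consumes 1 roll
Frame 3 starts at roll index 3: roll=10 (strike), consumes 1 roll
Frame 4 starts at roll index 4: roll=10 (strike), consumes 1 roll
Frame 5 starts at roll index 5: rolls=8,2 (sum=10), consumes 2 rolls
Frame 6 starts at roll index 7: rolls=5,5 (sum=10), consumes 2 rolls
Frame 7 starts at roll index 9: rolls=7,3 (sum=10), consumes 2 rolls
Frame 8 starts at roll index 11: rolls=3,4 (sum=7), consumes 2 rolls
Frame 9 starts at roll index 13: rolls=7,3 (sum=10), consumes 2 rolls
Frame 10 starts at roll index 15: 3 remaining rolls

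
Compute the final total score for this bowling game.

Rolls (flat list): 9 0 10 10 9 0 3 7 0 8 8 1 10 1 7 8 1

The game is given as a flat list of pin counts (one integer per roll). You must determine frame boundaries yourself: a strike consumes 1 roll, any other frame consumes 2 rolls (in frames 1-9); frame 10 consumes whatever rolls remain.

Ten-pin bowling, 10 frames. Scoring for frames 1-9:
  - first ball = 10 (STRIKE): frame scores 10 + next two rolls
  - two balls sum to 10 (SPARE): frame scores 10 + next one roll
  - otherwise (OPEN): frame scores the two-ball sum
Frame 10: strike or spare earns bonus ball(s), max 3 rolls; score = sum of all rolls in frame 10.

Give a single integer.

Frame 1: OPEN (9+0=9). Cumulative: 9
Frame 2: STRIKE. 10 + next two rolls (10+9) = 29. Cumulative: 38
Frame 3: STRIKE. 10 + next two rolls (9+0) = 19. Cumulative: 57
Frame 4: OPEN (9+0=9). Cumulative: 66
Frame 5: SPARE (3+7=10). 10 + next roll (0) = 10. Cumulative: 76
Frame 6: OPEN (0+8=8). Cumulative: 84
Frame 7: OPEN (8+1=9). Cumulative: 93
Frame 8: STRIKE. 10 + next two rolls (1+7) = 18. Cumulative: 111
Frame 9: OPEN (1+7=8). Cumulative: 119
Frame 10: OPEN. Sum of all frame-10 rolls (8+1) = 9. Cumulative: 128

Answer: 128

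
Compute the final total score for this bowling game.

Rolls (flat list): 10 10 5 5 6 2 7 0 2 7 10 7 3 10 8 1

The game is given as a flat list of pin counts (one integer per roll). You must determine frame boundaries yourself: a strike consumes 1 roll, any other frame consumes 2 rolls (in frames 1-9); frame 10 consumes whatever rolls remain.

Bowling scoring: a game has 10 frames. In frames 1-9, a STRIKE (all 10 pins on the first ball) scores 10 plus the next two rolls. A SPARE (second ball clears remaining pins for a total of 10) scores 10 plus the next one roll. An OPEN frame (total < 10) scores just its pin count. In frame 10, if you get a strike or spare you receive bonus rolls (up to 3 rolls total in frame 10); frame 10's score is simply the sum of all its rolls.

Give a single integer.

Frame 1: STRIKE. 10 + next two rolls (10+5) = 25. Cumulative: 25
Frame 2: STRIKE. 10 + next two rolls (5+5) = 20. Cumulative: 45
Frame 3: SPARE (5+5=10). 10 + next roll (6) = 16. Cumulative: 61
Frame 4: OPEN (6+2=8). Cumulative: 69
Frame 5: OPEN (7+0=7). Cumulative: 76
Frame 6: OPEN (2+7=9). Cumulative: 85
Frame 7: STRIKE. 10 + next two rolls (7+3) = 20. Cumulative: 105
Frame 8: SPARE (7+3=10). 10 + next roll (10) = 20. Cumulative: 125
Frame 9: STRIKE. 10 + next two rolls (8+1) = 19. Cumulative: 144
Frame 10: OPEN. Sum of all frame-10 rolls (8+1) = 9. Cumulative: 153

Answer: 153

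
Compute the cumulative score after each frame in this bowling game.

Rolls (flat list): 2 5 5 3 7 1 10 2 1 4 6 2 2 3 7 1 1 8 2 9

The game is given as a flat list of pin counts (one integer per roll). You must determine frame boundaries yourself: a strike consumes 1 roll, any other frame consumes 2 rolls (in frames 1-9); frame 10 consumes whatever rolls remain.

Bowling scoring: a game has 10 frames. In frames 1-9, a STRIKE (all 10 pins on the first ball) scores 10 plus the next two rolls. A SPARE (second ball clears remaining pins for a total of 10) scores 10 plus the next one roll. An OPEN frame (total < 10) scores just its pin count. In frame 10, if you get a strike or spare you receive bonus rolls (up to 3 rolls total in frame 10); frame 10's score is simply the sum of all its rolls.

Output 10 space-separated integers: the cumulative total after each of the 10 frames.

Frame 1: OPEN (2+5=7). Cumulative: 7
Frame 2: OPEN (5+3=8). Cumulative: 15
Frame 3: OPEN (7+1=8). Cumulative: 23
Frame 4: STRIKE. 10 + next two rolls (2+1) = 13. Cumulative: 36
Frame 5: OPEN (2+1=3). Cumulative: 39
Frame 6: SPARE (4+6=10). 10 + next roll (2) = 12. Cumulative: 51
Frame 7: OPEN (2+2=4). Cumulative: 55
Frame 8: SPARE (3+7=10). 10 + next roll (1) = 11. Cumulative: 66
Frame 9: OPEN (1+1=2). Cumulative: 68
Frame 10: SPARE. Sum of all frame-10 rolls (8+2+9) = 19. Cumulative: 87

Answer: 7 15 23 36 39 51 55 66 68 87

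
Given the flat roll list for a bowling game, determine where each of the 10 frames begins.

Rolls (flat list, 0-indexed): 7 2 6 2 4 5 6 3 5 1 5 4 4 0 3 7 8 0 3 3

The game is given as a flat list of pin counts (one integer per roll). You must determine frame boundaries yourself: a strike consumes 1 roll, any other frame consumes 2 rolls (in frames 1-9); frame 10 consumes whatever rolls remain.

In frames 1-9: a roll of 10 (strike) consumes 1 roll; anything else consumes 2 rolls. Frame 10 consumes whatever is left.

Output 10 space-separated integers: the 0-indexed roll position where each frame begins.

Frame 1 starts at roll index 0: rolls=7,2 (sum=9), consumes 2 rolls
Frame 2 starts at roll index 2: rolls=6,2 (sum=8), consumes 2 rolls
Frame 3 starts at roll index 4: rolls=4,5 (sum=9), consumes 2 rolls
Frame 4 starts at roll index 6: rolls=6,3 (sum=9), consumes 2 rolls
Frame 5 starts at roll index 8: rolls=5,1 (sum=6), consumes 2 rolls
Frame 6 starts at roll index 10: rolls=5,4 (sum=9), consumes 2 rolls
Frame 7 starts at roll index 12: rolls=4,0 (sum=4), consumes 2 rolls
Frame 8 starts at roll index 14: rolls=3,7 (sum=10), consumes 2 rolls
Frame 9 starts at roll index 16: rolls=8,0 (sum=8), consumes 2 rolls
Frame 10 starts at roll index 18: 2 remaining rolls

Answer: 0 2 4 6 8 10 12 14 16 18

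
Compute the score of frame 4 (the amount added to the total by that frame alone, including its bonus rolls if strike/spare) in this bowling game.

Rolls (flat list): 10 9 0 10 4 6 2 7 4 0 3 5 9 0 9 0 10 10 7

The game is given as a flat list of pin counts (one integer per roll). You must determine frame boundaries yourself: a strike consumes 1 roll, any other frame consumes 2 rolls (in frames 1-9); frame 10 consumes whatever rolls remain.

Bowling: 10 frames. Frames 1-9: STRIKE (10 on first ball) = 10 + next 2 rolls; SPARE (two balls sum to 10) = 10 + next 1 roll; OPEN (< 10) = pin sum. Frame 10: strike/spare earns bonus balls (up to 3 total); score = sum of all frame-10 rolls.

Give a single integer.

Answer: 12

Derivation:
Frame 1: STRIKE. 10 + next two rolls (9+0) = 19. Cumulative: 19
Frame 2: OPEN (9+0=9). Cumulative: 28
Frame 3: STRIKE. 10 + next two rolls (4+6) = 20. Cumulative: 48
Frame 4: SPARE (4+6=10). 10 + next roll (2) = 12. Cumulative: 60
Frame 5: OPEN (2+7=9). Cumulative: 69
Frame 6: OPEN (4+0=4). Cumulative: 73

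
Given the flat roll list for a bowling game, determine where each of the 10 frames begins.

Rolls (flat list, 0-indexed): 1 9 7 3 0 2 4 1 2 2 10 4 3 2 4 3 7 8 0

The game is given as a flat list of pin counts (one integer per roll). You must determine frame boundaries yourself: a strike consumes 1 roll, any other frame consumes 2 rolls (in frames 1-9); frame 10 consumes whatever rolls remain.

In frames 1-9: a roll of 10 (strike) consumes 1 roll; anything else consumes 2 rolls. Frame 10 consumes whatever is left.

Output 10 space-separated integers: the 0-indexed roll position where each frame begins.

Frame 1 starts at roll index 0: rolls=1,9 (sum=10), consumes 2 rolls
Frame 2 starts at roll index 2: rolls=7,3 (sum=10), consumes 2 rolls
Frame 3 starts at roll index 4: rolls=0,2 (sum=2), consumes 2 rolls
Frame 4 starts at roll index 6: rolls=4,1 (sum=5), consumes 2 rolls
Frame 5 starts at roll index 8: rolls=2,2 (sum=4), consumes 2 rolls
Frame 6 starts at roll index 10: roll=10 (strike), consumes 1 roll
Frame 7 starts at roll index 11: rolls=4,3 (sum=7), consumes 2 rolls
Frame 8 starts at roll index 13: rolls=2,4 (sum=6), consumes 2 rolls
Frame 9 starts at roll index 15: rolls=3,7 (sum=10), consumes 2 rolls
Frame 10 starts at roll index 17: 2 remaining rolls

Answer: 0 2 4 6 8 10 11 13 15 17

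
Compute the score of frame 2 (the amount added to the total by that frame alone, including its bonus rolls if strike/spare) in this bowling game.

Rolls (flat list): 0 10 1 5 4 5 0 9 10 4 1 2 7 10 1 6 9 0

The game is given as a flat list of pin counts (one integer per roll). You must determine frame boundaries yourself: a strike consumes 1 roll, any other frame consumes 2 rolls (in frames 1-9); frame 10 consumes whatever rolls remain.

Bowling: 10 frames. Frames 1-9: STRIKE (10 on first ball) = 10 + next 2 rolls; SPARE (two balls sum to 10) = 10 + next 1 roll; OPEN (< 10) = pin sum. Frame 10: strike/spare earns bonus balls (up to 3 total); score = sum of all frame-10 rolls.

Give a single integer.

Answer: 6

Derivation:
Frame 1: SPARE (0+10=10). 10 + next roll (1) = 11. Cumulative: 11
Frame 2: OPEN (1+5=6). Cumulative: 17
Frame 3: OPEN (4+5=9). Cumulative: 26
Frame 4: OPEN (0+9=9). Cumulative: 35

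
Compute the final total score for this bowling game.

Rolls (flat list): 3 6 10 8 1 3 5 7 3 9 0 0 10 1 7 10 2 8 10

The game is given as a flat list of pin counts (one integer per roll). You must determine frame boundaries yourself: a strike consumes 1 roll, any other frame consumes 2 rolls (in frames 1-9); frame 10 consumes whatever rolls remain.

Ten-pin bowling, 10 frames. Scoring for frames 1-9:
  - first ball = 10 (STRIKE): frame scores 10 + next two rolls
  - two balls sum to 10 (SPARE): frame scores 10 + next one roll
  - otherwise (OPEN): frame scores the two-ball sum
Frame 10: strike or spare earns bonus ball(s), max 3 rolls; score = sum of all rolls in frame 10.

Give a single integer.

Frame 1: OPEN (3+6=9). Cumulative: 9
Frame 2: STRIKE. 10 + next two rolls (8+1) = 19. Cumulative: 28
Frame 3: OPEN (8+1=9). Cumulative: 37
Frame 4: OPEN (3+5=8). Cumulative: 45
Frame 5: SPARE (7+3=10). 10 + next roll (9) = 19. Cumulative: 64
Frame 6: OPEN (9+0=9). Cumulative: 73
Frame 7: SPARE (0+10=10). 10 + next roll (1) = 11. Cumulative: 84
Frame 8: OPEN (1+7=8). Cumulative: 92
Frame 9: STRIKE. 10 + next two rolls (2+8) = 20. Cumulative: 112
Frame 10: SPARE. Sum of all frame-10 rolls (2+8+10) = 20. Cumulative: 132

Answer: 132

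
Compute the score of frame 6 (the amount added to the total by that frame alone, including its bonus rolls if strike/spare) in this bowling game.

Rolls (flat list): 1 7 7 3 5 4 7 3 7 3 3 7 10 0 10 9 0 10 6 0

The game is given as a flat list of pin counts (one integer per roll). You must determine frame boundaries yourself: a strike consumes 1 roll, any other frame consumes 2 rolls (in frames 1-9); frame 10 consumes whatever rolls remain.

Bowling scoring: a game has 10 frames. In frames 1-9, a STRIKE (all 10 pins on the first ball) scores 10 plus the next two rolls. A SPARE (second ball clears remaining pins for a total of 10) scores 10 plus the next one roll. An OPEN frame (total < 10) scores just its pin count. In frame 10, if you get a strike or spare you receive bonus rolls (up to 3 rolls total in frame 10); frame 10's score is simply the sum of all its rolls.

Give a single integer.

Answer: 20

Derivation:
Frame 1: OPEN (1+7=8). Cumulative: 8
Frame 2: SPARE (7+3=10). 10 + next roll (5) = 15. Cumulative: 23
Frame 3: OPEN (5+4=9). Cumulative: 32
Frame 4: SPARE (7+3=10). 10 + next roll (7) = 17. Cumulative: 49
Frame 5: SPARE (7+3=10). 10 + next roll (3) = 13. Cumulative: 62
Frame 6: SPARE (3+7=10). 10 + next roll (10) = 20. Cumulative: 82
Frame 7: STRIKE. 10 + next two rolls (0+10) = 20. Cumulative: 102
Frame 8: SPARE (0+10=10). 10 + next roll (9) = 19. Cumulative: 121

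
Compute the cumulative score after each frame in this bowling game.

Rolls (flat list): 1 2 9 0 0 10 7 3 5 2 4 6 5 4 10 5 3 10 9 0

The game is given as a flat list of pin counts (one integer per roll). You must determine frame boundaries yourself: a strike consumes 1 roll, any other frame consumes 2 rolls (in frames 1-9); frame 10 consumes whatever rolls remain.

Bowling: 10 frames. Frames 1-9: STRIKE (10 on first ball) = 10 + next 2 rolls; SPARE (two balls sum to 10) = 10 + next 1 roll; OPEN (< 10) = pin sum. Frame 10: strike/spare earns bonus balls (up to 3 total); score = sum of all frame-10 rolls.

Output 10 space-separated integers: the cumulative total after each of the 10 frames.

Frame 1: OPEN (1+2=3). Cumulative: 3
Frame 2: OPEN (9+0=9). Cumulative: 12
Frame 3: SPARE (0+10=10). 10 + next roll (7) = 17. Cumulative: 29
Frame 4: SPARE (7+3=10). 10 + next roll (5) = 15. Cumulative: 44
Frame 5: OPEN (5+2=7). Cumulative: 51
Frame 6: SPARE (4+6=10). 10 + next roll (5) = 15. Cumulative: 66
Frame 7: OPEN (5+4=9). Cumulative: 75
Frame 8: STRIKE. 10 + next two rolls (5+3) = 18. Cumulative: 93
Frame 9: OPEN (5+3=8). Cumulative: 101
Frame 10: STRIKE. Sum of all frame-10 rolls (10+9+0) = 19. Cumulative: 120

Answer: 3 12 29 44 51 66 75 93 101 120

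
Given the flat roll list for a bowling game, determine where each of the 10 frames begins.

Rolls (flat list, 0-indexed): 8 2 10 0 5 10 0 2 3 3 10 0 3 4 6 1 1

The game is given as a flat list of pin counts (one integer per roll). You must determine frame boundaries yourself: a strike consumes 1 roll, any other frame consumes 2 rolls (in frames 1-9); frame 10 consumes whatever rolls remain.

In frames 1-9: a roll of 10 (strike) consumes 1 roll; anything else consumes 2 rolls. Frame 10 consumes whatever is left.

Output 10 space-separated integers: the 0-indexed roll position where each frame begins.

Answer: 0 2 3 5 6 8 10 11 13 15

Derivation:
Frame 1 starts at roll index 0: rolls=8,2 (sum=10), consumes 2 rolls
Frame 2 starts at roll index 2: roll=10 (strike), consumes 1 roll
Frame 3 starts at roll index 3: rolls=0,5 (sum=5), consumes 2 rolls
Frame 4 starts at roll index 5: roll=10 (strike), consumes 1 roll
Frame 5 starts at roll index 6: rolls=0,2 (sum=2), consumes 2 rolls
Frame 6 starts at roll index 8: rolls=3,3 (sum=6), consumes 2 rolls
Frame 7 starts at roll index 10: roll=10 (strike), consumes 1 roll
Frame 8 starts at roll index 11: rolls=0,3 (sum=3), consumes 2 rolls
Frame 9 starts at roll index 13: rolls=4,6 (sum=10), consumes 2 rolls
Frame 10 starts at roll index 15: 2 remaining rolls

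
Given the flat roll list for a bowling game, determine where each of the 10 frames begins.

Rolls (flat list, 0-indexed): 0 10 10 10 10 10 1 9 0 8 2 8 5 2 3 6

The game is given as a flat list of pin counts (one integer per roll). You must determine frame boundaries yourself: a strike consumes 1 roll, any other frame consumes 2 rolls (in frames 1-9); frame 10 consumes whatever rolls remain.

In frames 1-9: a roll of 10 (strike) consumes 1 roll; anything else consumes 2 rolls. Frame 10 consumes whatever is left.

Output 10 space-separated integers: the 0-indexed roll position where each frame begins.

Frame 1 starts at roll index 0: rolls=0,10 (sum=10), consumes 2 rolls
Frame 2 starts at roll index 2: roll=10 (strike), consumes 1 roll
Frame 3 starts at roll index 3: roll=10 (strike), consumes 1 roll
Frame 4 starts at roll index 4: roll=10 (strike), consumes 1 roll
Frame 5 starts at roll index 5: roll=10 (strike), consumes 1 roll
Frame 6 starts at roll index 6: rolls=1,9 (sum=10), consumes 2 rolls
Frame 7 starts at roll index 8: rolls=0,8 (sum=8), consumes 2 rolls
Frame 8 starts at roll index 10: rolls=2,8 (sum=10), consumes 2 rolls
Frame 9 starts at roll index 12: rolls=5,2 (sum=7), consumes 2 rolls
Frame 10 starts at roll index 14: 2 remaining rolls

Answer: 0 2 3 4 5 6 8 10 12 14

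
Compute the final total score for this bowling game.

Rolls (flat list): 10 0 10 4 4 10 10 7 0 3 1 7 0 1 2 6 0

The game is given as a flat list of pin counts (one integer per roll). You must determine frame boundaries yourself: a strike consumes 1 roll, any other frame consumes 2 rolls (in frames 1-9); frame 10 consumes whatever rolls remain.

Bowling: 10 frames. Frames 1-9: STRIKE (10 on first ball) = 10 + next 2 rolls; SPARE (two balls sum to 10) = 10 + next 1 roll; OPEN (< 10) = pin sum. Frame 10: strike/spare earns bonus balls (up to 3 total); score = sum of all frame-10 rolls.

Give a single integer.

Answer: 113

Derivation:
Frame 1: STRIKE. 10 + next two rolls (0+10) = 20. Cumulative: 20
Frame 2: SPARE (0+10=10). 10 + next roll (4) = 14. Cumulative: 34
Frame 3: OPEN (4+4=8). Cumulative: 42
Frame 4: STRIKE. 10 + next two rolls (10+7) = 27. Cumulative: 69
Frame 5: STRIKE. 10 + next two rolls (7+0) = 17. Cumulative: 86
Frame 6: OPEN (7+0=7). Cumulative: 93
Frame 7: OPEN (3+1=4). Cumulative: 97
Frame 8: OPEN (7+0=7). Cumulative: 104
Frame 9: OPEN (1+2=3). Cumulative: 107
Frame 10: OPEN. Sum of all frame-10 rolls (6+0) = 6. Cumulative: 113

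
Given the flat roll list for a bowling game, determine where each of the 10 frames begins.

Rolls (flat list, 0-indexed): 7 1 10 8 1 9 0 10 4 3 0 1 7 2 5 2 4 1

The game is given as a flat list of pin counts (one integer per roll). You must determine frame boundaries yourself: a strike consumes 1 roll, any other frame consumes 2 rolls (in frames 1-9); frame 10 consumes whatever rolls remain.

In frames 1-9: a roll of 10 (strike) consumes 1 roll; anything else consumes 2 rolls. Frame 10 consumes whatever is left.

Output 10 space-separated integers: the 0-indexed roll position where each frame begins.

Frame 1 starts at roll index 0: rolls=7,1 (sum=8), consumes 2 rolls
Frame 2 starts at roll index 2: roll=10 (strike), consumes 1 roll
Frame 3 starts at roll index 3: rolls=8,1 (sum=9), consumes 2 rolls
Frame 4 starts at roll index 5: rolls=9,0 (sum=9), consumes 2 rolls
Frame 5 starts at roll index 7: roll=10 (strike), consumes 1 roll
Frame 6 starts at roll index 8: rolls=4,3 (sum=7), consumes 2 rolls
Frame 7 starts at roll index 10: rolls=0,1 (sum=1), consumes 2 rolls
Frame 8 starts at roll index 12: rolls=7,2 (sum=9), consumes 2 rolls
Frame 9 starts at roll index 14: rolls=5,2 (sum=7), consumes 2 rolls
Frame 10 starts at roll index 16: 2 remaining rolls

Answer: 0 2 3 5 7 8 10 12 14 16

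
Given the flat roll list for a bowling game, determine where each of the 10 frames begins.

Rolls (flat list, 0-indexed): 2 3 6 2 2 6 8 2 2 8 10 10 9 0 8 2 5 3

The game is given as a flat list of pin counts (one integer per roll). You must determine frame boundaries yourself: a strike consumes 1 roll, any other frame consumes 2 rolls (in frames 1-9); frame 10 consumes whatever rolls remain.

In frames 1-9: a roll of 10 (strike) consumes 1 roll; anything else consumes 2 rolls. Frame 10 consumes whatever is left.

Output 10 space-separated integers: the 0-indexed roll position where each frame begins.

Answer: 0 2 4 6 8 10 11 12 14 16

Derivation:
Frame 1 starts at roll index 0: rolls=2,3 (sum=5), consumes 2 rolls
Frame 2 starts at roll index 2: rolls=6,2 (sum=8), consumes 2 rolls
Frame 3 starts at roll index 4: rolls=2,6 (sum=8), consumes 2 rolls
Frame 4 starts at roll index 6: rolls=8,2 (sum=10), consumes 2 rolls
Frame 5 starts at roll index 8: rolls=2,8 (sum=10), consumes 2 rolls
Frame 6 starts at roll index 10: roll=10 (strike), consumes 1 roll
Frame 7 starts at roll index 11: roll=10 (strike), consumes 1 roll
Frame 8 starts at roll index 12: rolls=9,0 (sum=9), consumes 2 rolls
Frame 9 starts at roll index 14: rolls=8,2 (sum=10), consumes 2 rolls
Frame 10 starts at roll index 16: 2 remaining rolls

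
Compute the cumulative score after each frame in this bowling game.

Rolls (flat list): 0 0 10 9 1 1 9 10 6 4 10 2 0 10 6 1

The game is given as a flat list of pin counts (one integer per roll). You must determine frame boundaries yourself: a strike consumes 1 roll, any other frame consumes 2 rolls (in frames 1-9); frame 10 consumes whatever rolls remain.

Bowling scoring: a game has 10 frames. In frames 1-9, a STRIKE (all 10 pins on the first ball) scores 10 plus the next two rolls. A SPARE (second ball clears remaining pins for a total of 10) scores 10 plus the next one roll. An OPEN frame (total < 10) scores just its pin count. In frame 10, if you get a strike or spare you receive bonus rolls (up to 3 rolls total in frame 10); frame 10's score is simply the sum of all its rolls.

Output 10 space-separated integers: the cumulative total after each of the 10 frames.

Frame 1: OPEN (0+0=0). Cumulative: 0
Frame 2: STRIKE. 10 + next two rolls (9+1) = 20. Cumulative: 20
Frame 3: SPARE (9+1=10). 10 + next roll (1) = 11. Cumulative: 31
Frame 4: SPARE (1+9=10). 10 + next roll (10) = 20. Cumulative: 51
Frame 5: STRIKE. 10 + next two rolls (6+4) = 20. Cumulative: 71
Frame 6: SPARE (6+4=10). 10 + next roll (10) = 20. Cumulative: 91
Frame 7: STRIKE. 10 + next two rolls (2+0) = 12. Cumulative: 103
Frame 8: OPEN (2+0=2). Cumulative: 105
Frame 9: STRIKE. 10 + next two rolls (6+1) = 17. Cumulative: 122
Frame 10: OPEN. Sum of all frame-10 rolls (6+1) = 7. Cumulative: 129

Answer: 0 20 31 51 71 91 103 105 122 129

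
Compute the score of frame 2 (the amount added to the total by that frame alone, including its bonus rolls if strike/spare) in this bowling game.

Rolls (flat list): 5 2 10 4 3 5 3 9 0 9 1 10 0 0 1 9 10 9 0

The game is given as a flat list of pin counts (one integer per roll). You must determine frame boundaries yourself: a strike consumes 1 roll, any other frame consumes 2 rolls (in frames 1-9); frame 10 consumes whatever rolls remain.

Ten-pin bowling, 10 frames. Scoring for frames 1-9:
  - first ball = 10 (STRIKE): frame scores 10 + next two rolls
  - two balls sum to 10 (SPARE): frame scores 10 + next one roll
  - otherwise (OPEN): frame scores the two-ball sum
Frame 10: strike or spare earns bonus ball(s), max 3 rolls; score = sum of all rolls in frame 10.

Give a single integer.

Answer: 17

Derivation:
Frame 1: OPEN (5+2=7). Cumulative: 7
Frame 2: STRIKE. 10 + next two rolls (4+3) = 17. Cumulative: 24
Frame 3: OPEN (4+3=7). Cumulative: 31
Frame 4: OPEN (5+3=8). Cumulative: 39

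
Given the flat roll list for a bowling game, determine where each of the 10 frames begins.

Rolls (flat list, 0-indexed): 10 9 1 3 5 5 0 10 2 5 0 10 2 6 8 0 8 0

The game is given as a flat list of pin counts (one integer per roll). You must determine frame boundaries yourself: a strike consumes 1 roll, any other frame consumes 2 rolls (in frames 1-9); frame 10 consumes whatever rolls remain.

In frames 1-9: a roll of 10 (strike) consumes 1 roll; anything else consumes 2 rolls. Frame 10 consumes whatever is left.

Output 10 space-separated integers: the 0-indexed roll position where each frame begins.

Answer: 0 1 3 5 7 8 10 12 14 16

Derivation:
Frame 1 starts at roll index 0: roll=10 (strike), consumes 1 roll
Frame 2 starts at roll index 1: rolls=9,1 (sum=10), consumes 2 rolls
Frame 3 starts at roll index 3: rolls=3,5 (sum=8), consumes 2 rolls
Frame 4 starts at roll index 5: rolls=5,0 (sum=5), consumes 2 rolls
Frame 5 starts at roll index 7: roll=10 (strike), consumes 1 roll
Frame 6 starts at roll index 8: rolls=2,5 (sum=7), consumes 2 rolls
Frame 7 starts at roll index 10: rolls=0,10 (sum=10), consumes 2 rolls
Frame 8 starts at roll index 12: rolls=2,6 (sum=8), consumes 2 rolls
Frame 9 starts at roll index 14: rolls=8,0 (sum=8), consumes 2 rolls
Frame 10 starts at roll index 16: 2 remaining rolls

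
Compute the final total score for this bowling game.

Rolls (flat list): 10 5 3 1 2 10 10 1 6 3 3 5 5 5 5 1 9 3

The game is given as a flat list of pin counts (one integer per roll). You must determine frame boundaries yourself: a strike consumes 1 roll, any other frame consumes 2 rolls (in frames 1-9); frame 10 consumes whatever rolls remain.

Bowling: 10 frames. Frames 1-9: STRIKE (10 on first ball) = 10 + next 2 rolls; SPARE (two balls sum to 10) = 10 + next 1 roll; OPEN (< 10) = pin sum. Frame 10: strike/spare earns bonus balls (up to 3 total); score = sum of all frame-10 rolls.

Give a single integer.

Frame 1: STRIKE. 10 + next two rolls (5+3) = 18. Cumulative: 18
Frame 2: OPEN (5+3=8). Cumulative: 26
Frame 3: OPEN (1+2=3). Cumulative: 29
Frame 4: STRIKE. 10 + next two rolls (10+1) = 21. Cumulative: 50
Frame 5: STRIKE. 10 + next two rolls (1+6) = 17. Cumulative: 67
Frame 6: OPEN (1+6=7). Cumulative: 74
Frame 7: OPEN (3+3=6). Cumulative: 80
Frame 8: SPARE (5+5=10). 10 + next roll (5) = 15. Cumulative: 95
Frame 9: SPARE (5+5=10). 10 + next roll (1) = 11. Cumulative: 106
Frame 10: SPARE. Sum of all frame-10 rolls (1+9+3) = 13. Cumulative: 119

Answer: 119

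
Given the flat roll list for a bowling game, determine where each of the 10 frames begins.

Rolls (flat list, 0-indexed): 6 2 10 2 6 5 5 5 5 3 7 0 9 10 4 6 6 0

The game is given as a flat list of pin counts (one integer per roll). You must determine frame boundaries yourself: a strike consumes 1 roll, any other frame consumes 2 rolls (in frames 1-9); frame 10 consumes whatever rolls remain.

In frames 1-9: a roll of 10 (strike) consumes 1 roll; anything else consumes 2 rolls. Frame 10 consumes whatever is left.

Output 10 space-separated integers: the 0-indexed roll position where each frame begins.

Frame 1 starts at roll index 0: rolls=6,2 (sum=8), consumes 2 rolls
Frame 2 starts at roll index 2: roll=10 (strike), consumes 1 roll
Frame 3 starts at roll index 3: rolls=2,6 (sum=8), consumes 2 rolls
Frame 4 starts at roll index 5: rolls=5,5 (sum=10), consumes 2 rolls
Frame 5 starts at roll index 7: rolls=5,5 (sum=10), consumes 2 rolls
Frame 6 starts at roll index 9: rolls=3,7 (sum=10), consumes 2 rolls
Frame 7 starts at roll index 11: rolls=0,9 (sum=9), consumes 2 rolls
Frame 8 starts at roll index 13: roll=10 (strike), consumes 1 roll
Frame 9 starts at roll index 14: rolls=4,6 (sum=10), consumes 2 rolls
Frame 10 starts at roll index 16: 2 remaining rolls

Answer: 0 2 3 5 7 9 11 13 14 16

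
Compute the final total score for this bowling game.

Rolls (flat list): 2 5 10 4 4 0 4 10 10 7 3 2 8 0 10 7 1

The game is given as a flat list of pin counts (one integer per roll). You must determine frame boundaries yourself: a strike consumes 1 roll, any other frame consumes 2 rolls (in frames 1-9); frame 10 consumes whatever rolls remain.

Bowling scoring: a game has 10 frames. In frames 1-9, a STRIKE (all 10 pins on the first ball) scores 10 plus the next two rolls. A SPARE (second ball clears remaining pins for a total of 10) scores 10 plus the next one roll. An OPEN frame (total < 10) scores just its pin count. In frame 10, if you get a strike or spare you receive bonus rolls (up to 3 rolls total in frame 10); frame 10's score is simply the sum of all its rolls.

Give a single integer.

Frame 1: OPEN (2+5=7). Cumulative: 7
Frame 2: STRIKE. 10 + next two rolls (4+4) = 18. Cumulative: 25
Frame 3: OPEN (4+4=8). Cumulative: 33
Frame 4: OPEN (0+4=4). Cumulative: 37
Frame 5: STRIKE. 10 + next two rolls (10+7) = 27. Cumulative: 64
Frame 6: STRIKE. 10 + next two rolls (7+3) = 20. Cumulative: 84
Frame 7: SPARE (7+3=10). 10 + next roll (2) = 12. Cumulative: 96
Frame 8: SPARE (2+8=10). 10 + next roll (0) = 10. Cumulative: 106
Frame 9: SPARE (0+10=10). 10 + next roll (7) = 17. Cumulative: 123
Frame 10: OPEN. Sum of all frame-10 rolls (7+1) = 8. Cumulative: 131

Answer: 131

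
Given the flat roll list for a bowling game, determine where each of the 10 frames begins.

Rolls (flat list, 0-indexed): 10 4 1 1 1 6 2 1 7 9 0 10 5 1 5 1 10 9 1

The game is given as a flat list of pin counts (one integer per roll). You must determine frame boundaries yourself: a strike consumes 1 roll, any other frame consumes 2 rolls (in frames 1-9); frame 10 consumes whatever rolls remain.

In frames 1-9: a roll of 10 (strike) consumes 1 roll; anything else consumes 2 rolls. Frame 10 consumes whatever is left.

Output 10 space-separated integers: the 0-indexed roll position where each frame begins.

Frame 1 starts at roll index 0: roll=10 (strike), consumes 1 roll
Frame 2 starts at roll index 1: rolls=4,1 (sum=5), consumes 2 rolls
Frame 3 starts at roll index 3: rolls=1,1 (sum=2), consumes 2 rolls
Frame 4 starts at roll index 5: rolls=6,2 (sum=8), consumes 2 rolls
Frame 5 starts at roll index 7: rolls=1,7 (sum=8), consumes 2 rolls
Frame 6 starts at roll index 9: rolls=9,0 (sum=9), consumes 2 rolls
Frame 7 starts at roll index 11: roll=10 (strike), consumes 1 roll
Frame 8 starts at roll index 12: rolls=5,1 (sum=6), consumes 2 rolls
Frame 9 starts at roll index 14: rolls=5,1 (sum=6), consumes 2 rolls
Frame 10 starts at roll index 16: 3 remaining rolls

Answer: 0 1 3 5 7 9 11 12 14 16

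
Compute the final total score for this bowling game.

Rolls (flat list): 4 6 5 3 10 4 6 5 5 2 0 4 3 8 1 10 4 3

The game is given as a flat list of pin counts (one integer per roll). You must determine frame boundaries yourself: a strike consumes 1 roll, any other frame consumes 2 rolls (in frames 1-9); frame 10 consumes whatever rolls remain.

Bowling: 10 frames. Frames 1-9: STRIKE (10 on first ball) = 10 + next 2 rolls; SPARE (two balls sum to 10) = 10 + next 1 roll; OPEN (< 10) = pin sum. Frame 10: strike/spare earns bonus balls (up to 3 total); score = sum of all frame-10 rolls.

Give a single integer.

Answer: 112

Derivation:
Frame 1: SPARE (4+6=10). 10 + next roll (5) = 15. Cumulative: 15
Frame 2: OPEN (5+3=8). Cumulative: 23
Frame 3: STRIKE. 10 + next two rolls (4+6) = 20. Cumulative: 43
Frame 4: SPARE (4+6=10). 10 + next roll (5) = 15. Cumulative: 58
Frame 5: SPARE (5+5=10). 10 + next roll (2) = 12. Cumulative: 70
Frame 6: OPEN (2+0=2). Cumulative: 72
Frame 7: OPEN (4+3=7). Cumulative: 79
Frame 8: OPEN (8+1=9). Cumulative: 88
Frame 9: STRIKE. 10 + next two rolls (4+3) = 17. Cumulative: 105
Frame 10: OPEN. Sum of all frame-10 rolls (4+3) = 7. Cumulative: 112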